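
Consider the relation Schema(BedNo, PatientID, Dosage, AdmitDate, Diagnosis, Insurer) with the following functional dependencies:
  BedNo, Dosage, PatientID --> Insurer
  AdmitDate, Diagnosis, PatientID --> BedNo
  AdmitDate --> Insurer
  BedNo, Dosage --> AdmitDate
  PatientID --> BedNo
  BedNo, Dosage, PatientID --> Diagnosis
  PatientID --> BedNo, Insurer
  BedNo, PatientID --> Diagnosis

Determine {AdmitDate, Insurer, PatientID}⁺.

{AdmitDate, BedNo, Diagnosis, Insurer, PatientID}

Start with {AdmitDate, Insurer, PatientID}.
PatientID --> BedNo applies; add {BedNo} → now {AdmitDate, BedNo, Insurer, PatientID}.
BedNo, PatientID --> Diagnosis applies; add {Diagnosis} → now {AdmitDate, BedNo, Diagnosis, Insurer, PatientID}.
No further FD applies.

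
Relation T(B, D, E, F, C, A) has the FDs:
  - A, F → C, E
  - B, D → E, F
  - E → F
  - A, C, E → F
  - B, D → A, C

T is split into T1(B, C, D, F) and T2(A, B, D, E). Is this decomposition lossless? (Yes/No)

Yes

Common attributes: {B, D}; their closure is {A, B, C, D, E, F}.
T1 is contained in that closure, so T1 ∩ T2 → T1 holds and the join is lossless.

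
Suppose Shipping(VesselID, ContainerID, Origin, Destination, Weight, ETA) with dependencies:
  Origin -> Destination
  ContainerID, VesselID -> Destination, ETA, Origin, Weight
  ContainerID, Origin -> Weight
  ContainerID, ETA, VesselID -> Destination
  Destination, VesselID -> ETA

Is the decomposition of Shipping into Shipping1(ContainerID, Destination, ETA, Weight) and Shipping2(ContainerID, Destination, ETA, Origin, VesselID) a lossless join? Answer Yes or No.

Common attributes: {ContainerID, Destination, ETA}; their closure is {ContainerID, Destination, ETA}.
Shipping1 ⊄ {ContainerID, Destination, ETA} and Shipping2 ⊄ {ContainerID, Destination, ETA}, so the split is lossy.

No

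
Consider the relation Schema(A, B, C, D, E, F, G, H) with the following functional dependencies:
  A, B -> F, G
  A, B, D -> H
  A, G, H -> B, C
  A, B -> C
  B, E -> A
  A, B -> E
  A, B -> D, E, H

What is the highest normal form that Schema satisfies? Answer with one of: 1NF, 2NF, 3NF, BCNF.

Candidate keys: {A, B}, {A, G, H}, {B, E}. Prime attributes: {A, B, E, G, H}.
The left-hand side of every FD is a superkey, so BCNF is satisfied.

BCNF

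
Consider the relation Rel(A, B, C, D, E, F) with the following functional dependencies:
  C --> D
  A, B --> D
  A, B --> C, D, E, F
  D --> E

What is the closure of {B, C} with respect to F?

{B, C, D, E}

Start with {B, C}.
C --> D applies; add {D} → now {B, C, D}.
D --> E applies; add {E} → now {B, C, D, E}.
No further FD applies.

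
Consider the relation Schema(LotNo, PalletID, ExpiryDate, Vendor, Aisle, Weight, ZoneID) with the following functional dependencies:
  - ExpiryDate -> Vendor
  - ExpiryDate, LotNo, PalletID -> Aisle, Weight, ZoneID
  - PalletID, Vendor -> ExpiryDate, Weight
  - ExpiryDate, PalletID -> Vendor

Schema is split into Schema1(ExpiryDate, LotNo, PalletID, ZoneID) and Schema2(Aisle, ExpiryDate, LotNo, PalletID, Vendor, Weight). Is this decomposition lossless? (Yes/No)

Yes

The shared attributes are {ExpiryDate, LotNo, PalletID} and {ExpiryDate, LotNo, PalletID}⁺ = {Aisle, ExpiryDate, LotNo, PalletID, Vendor, Weight, ZoneID}.
This includes all of Schema1, so the common attributes are a superkey of Schema1 — the join is lossless.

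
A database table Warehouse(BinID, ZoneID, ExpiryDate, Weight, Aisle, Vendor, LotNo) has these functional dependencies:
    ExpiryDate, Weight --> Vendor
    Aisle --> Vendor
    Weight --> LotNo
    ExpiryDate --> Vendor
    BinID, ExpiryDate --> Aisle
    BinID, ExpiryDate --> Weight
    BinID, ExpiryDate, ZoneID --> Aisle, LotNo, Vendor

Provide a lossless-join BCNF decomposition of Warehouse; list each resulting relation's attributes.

Candidate key of the original relation: {BinID, ExpiryDate, ZoneID}.
In {Aisle, BinID, ExpiryDate, LotNo, Vendor, Weight, ZoneID}, {ExpiryDate, Weight} is not a superkey ({ExpiryDate, Weight}⁺ restricted to this set is {ExpiryDate, LotNo, Vendor, Weight}), so split on ExpiryDate, Weight --> LotNo, Vendor into {ExpiryDate, LotNo, Vendor, Weight} and {Aisle, BinID, ExpiryDate, Weight, ZoneID}.
In {ExpiryDate, LotNo, Vendor, Weight}, {Weight} is not a superkey ({Weight}⁺ restricted to this set is {LotNo, Weight}), so split on Weight --> LotNo into {LotNo, Weight} and {ExpiryDate, Vendor, Weight}.
{LotNo, Weight} has no BCNF violation.
In {ExpiryDate, Vendor, Weight}, {ExpiryDate} is not a superkey ({ExpiryDate}⁺ restricted to this set is {ExpiryDate, Vendor}), so split on ExpiryDate --> Vendor into {ExpiryDate, Vendor} and {ExpiryDate, Weight}.
{ExpiryDate, Vendor} has no BCNF violation.
{ExpiryDate, Weight} has no BCNF violation.
In {Aisle, BinID, ExpiryDate, Weight, ZoneID}, {BinID, ExpiryDate} is not a superkey ({BinID, ExpiryDate}⁺ restricted to this set is {Aisle, BinID, ExpiryDate, Weight}), so split on BinID, ExpiryDate --> Aisle, Weight into {Aisle, BinID, ExpiryDate, Weight} and {BinID, ExpiryDate, ZoneID}.
{Aisle, BinID, ExpiryDate, Weight} has no BCNF violation.
{BinID, ExpiryDate, ZoneID} has no BCNF violation.

{Aisle, BinID, ExpiryDate, Weight}; {BinID, ExpiryDate, ZoneID}; {ExpiryDate, Vendor}; {LotNo, Weight}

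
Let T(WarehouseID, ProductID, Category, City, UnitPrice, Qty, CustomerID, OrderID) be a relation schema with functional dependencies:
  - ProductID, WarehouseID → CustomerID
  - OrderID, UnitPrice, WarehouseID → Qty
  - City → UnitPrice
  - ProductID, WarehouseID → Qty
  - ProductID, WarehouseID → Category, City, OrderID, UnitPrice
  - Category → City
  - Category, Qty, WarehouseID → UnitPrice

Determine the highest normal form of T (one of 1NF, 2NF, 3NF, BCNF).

Candidate key: {ProductID, WarehouseID}. Prime attributes: {ProductID, WarehouseID}.
For OrderID, UnitPrice, WarehouseID → Qty we have {OrderID, UnitPrice, WarehouseID}⁺ = {OrderID, Qty, UnitPrice, WarehouseID}; {OrderID, UnitPrice, WarehouseID} is not a superkey, so BCNF fails.
OrderID, UnitPrice, WarehouseID → Qty determines the non-prime attribute {Qty} from a non-superkey — 3NF is violated.
No non-prime attribute depends on a proper subset of any candidate key, so 2NF holds.

2NF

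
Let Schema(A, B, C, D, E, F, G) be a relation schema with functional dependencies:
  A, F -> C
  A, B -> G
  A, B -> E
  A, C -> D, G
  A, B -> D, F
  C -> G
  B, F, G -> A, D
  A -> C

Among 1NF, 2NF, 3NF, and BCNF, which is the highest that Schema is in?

1NF

Candidate keys: {A, B}, {B, C, F}, {B, F, G}. Prime attributes: {A, B, C, F, G}.
A, F -> C: {A, F}⁺ = {A, C, D, F, G}, which is not all of the attributes, so the left side is not a superkey — BCNF is violated.
A, C -> D, G determines the non-prime attribute {D} from a non-superkey — 3NF is violated.
{A} is a proper subset of the key {A, B}, and {A}⁺ contains the non-prime attribute {D} — a partial dependency, so 2NF is violated.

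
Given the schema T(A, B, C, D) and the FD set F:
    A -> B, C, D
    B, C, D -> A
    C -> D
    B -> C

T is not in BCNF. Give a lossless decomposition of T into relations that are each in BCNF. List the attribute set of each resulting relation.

{A, B, C}; {C, D}

Candidate keys of the original relation: {A}, {B}.
In {A, B, C, D}, {C} is not a superkey ({C}⁺ restricted to this set is {C, D}), so split on C -> D into {C, D} and {A, B, C}.
{C, D} has no BCNF violation.
{A, B, C} has no BCNF violation.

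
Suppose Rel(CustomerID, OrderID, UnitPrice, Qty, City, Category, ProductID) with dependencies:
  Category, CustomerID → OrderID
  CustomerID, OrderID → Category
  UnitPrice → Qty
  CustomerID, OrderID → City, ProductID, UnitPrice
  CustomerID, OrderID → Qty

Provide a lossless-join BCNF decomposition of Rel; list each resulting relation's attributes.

{Category, City, CustomerID, OrderID, ProductID, UnitPrice}; {Qty, UnitPrice}

Candidate keys of the original relation: {Category, CustomerID}, {CustomerID, OrderID}.
Within {Category, City, CustomerID, OrderID, ProductID, Qty, UnitPrice}: {UnitPrice}⁺ ∩ {Category, City, CustomerID, OrderID, ProductID, Qty, UnitPrice} = {Qty, UnitPrice}, not the whole set, so UnitPrice → Qty violates BCNF; decompose into {Qty, UnitPrice} and {Category, City, CustomerID, OrderID, ProductID, UnitPrice}.
{Qty, UnitPrice}: every determinant is a superkey — BCNF.
{Category, City, CustomerID, OrderID, ProductID, UnitPrice}: every determinant is a superkey — BCNF.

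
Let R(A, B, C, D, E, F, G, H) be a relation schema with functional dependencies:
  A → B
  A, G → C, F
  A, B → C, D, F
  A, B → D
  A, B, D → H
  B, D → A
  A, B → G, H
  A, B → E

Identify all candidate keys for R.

Closure of {A} is {A, B, C, D, E, F, G, H}, the whole schema; {A} is a candidate key.
Closure of {B, D} is {A, B, C, D, E, F, G, H}, the whole schema; {B, D} is a candidate key.
These are minimal and exhaustive — every other superkey contains one of them.

{A}, {B, D}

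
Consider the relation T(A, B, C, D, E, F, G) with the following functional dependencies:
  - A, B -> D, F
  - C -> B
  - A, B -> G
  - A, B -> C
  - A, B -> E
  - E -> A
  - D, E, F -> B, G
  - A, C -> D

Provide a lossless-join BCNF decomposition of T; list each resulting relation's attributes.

{A, E}; {B, C}; {C, D, E, F, G}

Candidate keys of the original relation: {A, B}, {A, C}, {B, E}, {C, E}, {D, E, F}.
Within {A, B, C, D, E, F, G}: {C}⁺ ∩ {A, B, C, D, E, F, G} = {B, C}, not the whole set, so C -> B violates BCNF; decompose into {B, C} and {A, C, D, E, F, G}.
{B, C} is in BCNF.
Within {A, C, D, E, F, G}: {E}⁺ ∩ {A, C, D, E, F, G} = {A, E}, not the whole set, so E -> A violates BCNF; decompose into {A, E} and {C, D, E, F, G}.
{A, E} is in BCNF.
{C, D, E, F, G} is in BCNF.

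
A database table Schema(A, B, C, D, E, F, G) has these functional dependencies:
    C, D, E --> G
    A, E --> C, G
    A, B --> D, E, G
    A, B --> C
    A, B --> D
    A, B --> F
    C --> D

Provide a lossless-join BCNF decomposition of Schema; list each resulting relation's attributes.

Candidate key of the original relation: {A, B}.
{A, B, C, D, E, F, G}: {C, D, E} determines {C, D, E, G} here but is not a superkey — split on C, D, E --> G, giving {C, D, E, G} and {A, B, C, D, E, F}.
{C, D, E, G}: {C} determines {C, D} here but is not a superkey — split on C --> D, giving {C, D} and {C, E, G}.
{C, D} is in BCNF.
{C, E, G} is in BCNF.
{A, B, C, D, E, F}: {A, E} determines {A, C, D, E} here but is not a superkey — split on A, E --> C, D, giving {A, C, D, E} and {A, B, E, F}.
{A, C, D, E}: {C} determines {C, D} here but is not a superkey — split on C --> D, giving {C, D} and {A, C, E}.
{C, D} is in BCNF.
{A, C, E} is in BCNF.
{A, B, E, F} is in BCNF.

{A, B, E, F}; {A, C, E}; {C, D}; {C, E, G}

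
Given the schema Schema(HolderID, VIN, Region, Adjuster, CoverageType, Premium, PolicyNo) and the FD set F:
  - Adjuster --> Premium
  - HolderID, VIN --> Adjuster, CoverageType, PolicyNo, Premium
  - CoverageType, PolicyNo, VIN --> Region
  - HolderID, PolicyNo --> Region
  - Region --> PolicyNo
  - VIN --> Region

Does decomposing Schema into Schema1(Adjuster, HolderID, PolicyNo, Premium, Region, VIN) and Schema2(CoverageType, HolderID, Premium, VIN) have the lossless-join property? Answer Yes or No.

Common attributes: {HolderID, Premium, VIN}; their closure is {Adjuster, CoverageType, HolderID, PolicyNo, Premium, Region, VIN}.
Schema1 is contained in that closure, so Schema1 ∩ Schema2 --> Schema1 holds and the join is lossless.

Yes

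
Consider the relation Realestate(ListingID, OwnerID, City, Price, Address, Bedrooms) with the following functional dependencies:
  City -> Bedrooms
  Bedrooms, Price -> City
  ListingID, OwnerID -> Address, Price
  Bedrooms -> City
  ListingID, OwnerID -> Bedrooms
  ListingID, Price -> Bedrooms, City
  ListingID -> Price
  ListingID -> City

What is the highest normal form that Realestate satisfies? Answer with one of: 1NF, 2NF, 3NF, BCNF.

1NF

Candidate key: {ListingID, OwnerID}. Prime attributes: {ListingID, OwnerID}.
City -> Bedrooms breaks BCNF: {City}⁺ = {Bedrooms, City}, so {City} is not a superkey.
City -> Bedrooms has non-prime {Bedrooms} on the right and a non-superkey on the left, so 3NF fails.
Since {ListingID} ⊂ {ListingID, OwnerID} and {ListingID}⁺ ⊇ {Bedrooms, City, Price} with {Bedrooms, City, Price} non-prime, there is a partial dependency; 2NF fails.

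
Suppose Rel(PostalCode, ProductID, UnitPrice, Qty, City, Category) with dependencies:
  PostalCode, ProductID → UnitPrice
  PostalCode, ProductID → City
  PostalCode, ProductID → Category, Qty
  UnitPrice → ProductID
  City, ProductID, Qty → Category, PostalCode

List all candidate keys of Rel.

{City, ProductID, Qty}, {City, Qty, UnitPrice}, {PostalCode, ProductID}, {PostalCode, UnitPrice}

{PostalCode, ProductID} is a candidate key since {PostalCode, ProductID}⁺ = {Category, City, PostalCode, ProductID, Qty, UnitPrice} covers every attribute.
{PostalCode, UnitPrice} is a candidate key since {PostalCode, UnitPrice}⁺ = {Category, City, PostalCode, ProductID, Qty, UnitPrice} covers every attribute.
{City, ProductID, Qty} is a candidate key since {City, ProductID, Qty}⁺ = {Category, City, PostalCode, ProductID, Qty, UnitPrice} covers every attribute.
{City, Qty, UnitPrice} is a candidate key since {City, Qty, UnitPrice}⁺ = {Category, City, PostalCode, ProductID, Qty, UnitPrice} covers every attribute.
No proper subset of any of these is a key, and no other minimal superkey exists.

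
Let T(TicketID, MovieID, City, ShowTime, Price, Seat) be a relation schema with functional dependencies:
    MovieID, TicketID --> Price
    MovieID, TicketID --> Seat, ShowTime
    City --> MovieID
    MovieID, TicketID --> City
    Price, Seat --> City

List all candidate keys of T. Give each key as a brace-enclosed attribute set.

{City, TicketID}, {MovieID, TicketID}, {Price, Seat, TicketID}

Attributes never on any right-hand side: {TicketID} — every candidate key must contain it.
Closure of {City, TicketID} is {City, MovieID, Price, Seat, ShowTime, TicketID}, the whole schema; {City, TicketID} is a candidate key.
Closure of {MovieID, TicketID} is {City, MovieID, Price, Seat, ShowTime, TicketID}, the whole schema; {MovieID, TicketID} is a candidate key.
Closure of {Price, Seat, TicketID} is {City, MovieID, Price, Seat, ShowTime, TicketID}, the whole schema; {Price, Seat, TicketID} is a candidate key.
These are minimal and exhaustive — every other superkey contains one of them.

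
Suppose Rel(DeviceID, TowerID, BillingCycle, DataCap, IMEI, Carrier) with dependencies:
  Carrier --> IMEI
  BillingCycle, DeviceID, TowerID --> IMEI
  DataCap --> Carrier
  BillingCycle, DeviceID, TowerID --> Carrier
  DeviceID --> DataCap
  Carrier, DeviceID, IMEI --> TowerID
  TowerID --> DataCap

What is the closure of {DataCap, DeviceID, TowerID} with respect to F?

{Carrier, DataCap, DeviceID, IMEI, TowerID}

Start with {DataCap, DeviceID, TowerID}.
DataCap --> Carrier applies; add {Carrier} → now {Carrier, DataCap, DeviceID, TowerID}.
Carrier --> IMEI applies; add {IMEI} → now {Carrier, DataCap, DeviceID, IMEI, TowerID}.
No further FD applies.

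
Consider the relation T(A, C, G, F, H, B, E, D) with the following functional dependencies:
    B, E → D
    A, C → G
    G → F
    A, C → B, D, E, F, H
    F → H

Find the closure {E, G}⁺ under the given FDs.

{E, F, G, H}

Start with {E, G}.
G → F applies; add {F} → now {E, F, G}.
F → H applies; add {H} → now {E, F, G, H}.
No further FD applies.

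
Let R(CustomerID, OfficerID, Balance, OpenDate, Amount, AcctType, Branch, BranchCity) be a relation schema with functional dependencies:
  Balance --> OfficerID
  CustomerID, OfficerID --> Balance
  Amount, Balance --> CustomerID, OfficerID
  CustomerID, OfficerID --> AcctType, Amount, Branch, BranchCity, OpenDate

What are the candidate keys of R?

{Amount, Balance}⁺ = {AcctType, Amount, Balance, Branch, BranchCity, CustomerID, OfficerID, OpenDate}, which is every attribute, so {Amount, Balance} is a candidate key.
{Balance, CustomerID}⁺ = {AcctType, Amount, Balance, Branch, BranchCity, CustomerID, OfficerID, OpenDate}, which is every attribute, so {Balance, CustomerID} is a candidate key.
{CustomerID, OfficerID}⁺ = {AcctType, Amount, Balance, Branch, BranchCity, CustomerID, OfficerID, OpenDate}, which is every attribute, so {CustomerID, OfficerID} is a candidate key.
These are minimal and exhaustive — every other superkey contains one of them.

{Amount, Balance}, {Balance, CustomerID}, {CustomerID, OfficerID}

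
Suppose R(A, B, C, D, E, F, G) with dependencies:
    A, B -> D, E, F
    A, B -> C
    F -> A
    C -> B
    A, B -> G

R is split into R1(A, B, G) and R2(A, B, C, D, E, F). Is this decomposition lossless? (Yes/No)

Yes

Common attributes: {A, B}; their closure is {A, B, C, D, E, F, G}.
This includes all of R1, so the common attributes are a superkey of R1 — the join is lossless.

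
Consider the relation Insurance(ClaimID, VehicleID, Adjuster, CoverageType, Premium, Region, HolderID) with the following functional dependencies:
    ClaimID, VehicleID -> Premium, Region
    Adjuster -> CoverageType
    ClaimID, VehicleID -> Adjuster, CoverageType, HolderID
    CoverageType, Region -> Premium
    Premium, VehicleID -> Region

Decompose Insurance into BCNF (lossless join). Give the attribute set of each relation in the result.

Candidate key of the original relation: {ClaimID, VehicleID}.
Within {Adjuster, ClaimID, CoverageType, HolderID, Premium, Region, VehicleID}: {Adjuster}⁺ ∩ {Adjuster, ClaimID, CoverageType, HolderID, Premium, Region, VehicleID} = {Adjuster, CoverageType}, not the whole set, so Adjuster -> CoverageType violates BCNF; decompose into {Adjuster, CoverageType} and {Adjuster, ClaimID, HolderID, Premium, Region, VehicleID}.
{Adjuster, CoverageType} is in BCNF.
Within {Adjuster, ClaimID, HolderID, Premium, Region, VehicleID}: {Premium, VehicleID}⁺ ∩ {Adjuster, ClaimID, HolderID, Premium, Region, VehicleID} = {Premium, Region, VehicleID}, not the whole set, so Premium, VehicleID -> Region violates BCNF; decompose into {Premium, Region, VehicleID} and {Adjuster, ClaimID, HolderID, Premium, VehicleID}.
{Premium, Region, VehicleID} is in BCNF.
{Adjuster, ClaimID, HolderID, Premium, VehicleID} is in BCNF.

{Adjuster, ClaimID, HolderID, Premium, VehicleID}; {Adjuster, CoverageType}; {Premium, Region, VehicleID}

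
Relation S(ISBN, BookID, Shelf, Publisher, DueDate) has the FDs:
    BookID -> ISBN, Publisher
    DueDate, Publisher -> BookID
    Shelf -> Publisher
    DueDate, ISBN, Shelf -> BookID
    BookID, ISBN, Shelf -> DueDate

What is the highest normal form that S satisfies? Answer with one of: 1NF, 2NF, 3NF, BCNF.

1NF

Candidate keys: {BookID, Shelf}, {DueDate, Shelf}. Prime attributes: {BookID, DueDate, Shelf}.
BookID -> ISBN, Publisher: {BookID}⁺ = {BookID, ISBN, Publisher}, which is not all of the attributes, so the left side is not a superkey — BCNF is violated.
Because {ISBN, Publisher} are non-prime and the left side of BookID -> ISBN, Publisher is not a superkey, the relation is not in 3NF.
Since {BookID} ⊂ {BookID, Shelf} and {BookID}⁺ ⊇ {ISBN, Publisher} with {ISBN, Publisher} non-prime, there is a partial dependency; 2NF fails.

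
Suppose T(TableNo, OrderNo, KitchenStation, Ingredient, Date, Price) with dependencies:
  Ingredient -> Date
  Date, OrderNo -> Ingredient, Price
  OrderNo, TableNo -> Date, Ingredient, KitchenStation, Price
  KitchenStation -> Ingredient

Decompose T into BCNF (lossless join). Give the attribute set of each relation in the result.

{Date, Ingredient}; {Ingredient, KitchenStation}; {KitchenStation, OrderNo, Price}; {KitchenStation, OrderNo, TableNo}

Candidate key of the original relation: {OrderNo, TableNo}.
Within {Date, Ingredient, KitchenStation, OrderNo, Price, TableNo}: {Ingredient}⁺ ∩ {Date, Ingredient, KitchenStation, OrderNo, Price, TableNo} = {Date, Ingredient}, not the whole set, so Ingredient -> Date violates BCNF; decompose into {Date, Ingredient} and {Ingredient, KitchenStation, OrderNo, Price, TableNo}.
{Date, Ingredient} has no BCNF violation.
Within {Ingredient, KitchenStation, OrderNo, Price, TableNo}: {KitchenStation}⁺ ∩ {Ingredient, KitchenStation, OrderNo, Price, TableNo} = {Ingredient, KitchenStation}, not the whole set, so KitchenStation -> Ingredient violates BCNF; decompose into {Ingredient, KitchenStation} and {KitchenStation, OrderNo, Price, TableNo}.
{Ingredient, KitchenStation} has no BCNF violation.
Within {KitchenStation, OrderNo, Price, TableNo}: {KitchenStation, OrderNo}⁺ ∩ {KitchenStation, OrderNo, Price, TableNo} = {KitchenStation, OrderNo, Price}, not the whole set, so KitchenStation, OrderNo -> Price violates BCNF; decompose into {KitchenStation, OrderNo, Price} and {KitchenStation, OrderNo, TableNo}.
{KitchenStation, OrderNo, Price} has no BCNF violation.
{KitchenStation, OrderNo, TableNo} has no BCNF violation.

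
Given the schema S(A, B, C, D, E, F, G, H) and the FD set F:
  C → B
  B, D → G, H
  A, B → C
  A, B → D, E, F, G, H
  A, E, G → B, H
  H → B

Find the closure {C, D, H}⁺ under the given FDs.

{B, C, D, G, H}

Start with {C, D, H}.
C → B applies; add {B} → now {B, C, D, H}.
B, D → G, H applies; add {G} → now {B, C, D, G, H}.
No further FD applies.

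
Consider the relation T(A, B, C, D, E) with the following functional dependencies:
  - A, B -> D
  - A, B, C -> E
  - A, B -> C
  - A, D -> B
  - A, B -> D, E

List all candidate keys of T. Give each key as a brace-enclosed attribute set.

{A, B}, {A, D}

No FD produces {A}, so it must be in every candidate key.
{A, B}⁺ = {A, B, C, D, E} — all of the relation — so {A, B} is a candidate key.
{A, D}⁺ = {A, B, C, D, E} — all of the relation — so {A, D} is a candidate key.
No proper subset of any of these is a key, and no other minimal superkey exists.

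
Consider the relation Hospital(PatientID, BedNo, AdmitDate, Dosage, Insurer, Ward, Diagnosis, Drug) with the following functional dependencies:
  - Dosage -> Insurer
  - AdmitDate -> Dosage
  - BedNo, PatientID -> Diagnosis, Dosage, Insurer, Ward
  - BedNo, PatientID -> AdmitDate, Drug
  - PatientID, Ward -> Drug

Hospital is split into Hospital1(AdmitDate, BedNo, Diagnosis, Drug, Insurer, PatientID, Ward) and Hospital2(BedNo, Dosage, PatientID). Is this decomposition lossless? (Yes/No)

Yes

Common attributes: {BedNo, PatientID}; their closure is {AdmitDate, BedNo, Diagnosis, Dosage, Drug, Insurer, PatientID, Ward}.
Since Hospital1 ⊆ {AdmitDate, BedNo, Diagnosis, Dosage, Drug, Insurer, PatientID, Ward}, the intersection is a superkey of Hospital1; the decomposition is lossless.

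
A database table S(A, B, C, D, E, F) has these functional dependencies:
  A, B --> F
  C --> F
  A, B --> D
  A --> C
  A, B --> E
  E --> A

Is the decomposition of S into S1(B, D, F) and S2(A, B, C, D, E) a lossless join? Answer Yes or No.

The shared attributes are {B, D} and {B, D}⁺ = {B, D}.
Neither S1 nor S2 is contained in that closure, so the decomposition is lossy.

No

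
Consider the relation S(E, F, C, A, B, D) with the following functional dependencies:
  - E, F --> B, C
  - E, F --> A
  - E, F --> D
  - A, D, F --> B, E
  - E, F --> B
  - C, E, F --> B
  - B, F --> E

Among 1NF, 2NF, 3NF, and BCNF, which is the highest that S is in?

BCNF

Candidate keys: {A, D, F}, {B, F}, {E, F}. Prime attributes: {A, B, D, E, F}.
Every FD has a superkey on the left, so the relation is in BCNF.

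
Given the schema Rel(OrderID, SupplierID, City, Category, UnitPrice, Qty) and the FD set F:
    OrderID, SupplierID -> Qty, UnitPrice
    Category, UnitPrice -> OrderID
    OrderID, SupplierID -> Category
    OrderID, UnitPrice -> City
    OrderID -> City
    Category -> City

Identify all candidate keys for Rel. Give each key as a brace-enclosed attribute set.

Attributes never on any right-hand side: {SupplierID} — every candidate key must contain it.
{OrderID, SupplierID}⁺ = {Category, City, OrderID, Qty, SupplierID, UnitPrice} — all of the relation — so {OrderID, SupplierID} is a candidate key.
{Category, SupplierID, UnitPrice}⁺ = {Category, City, OrderID, Qty, SupplierID, UnitPrice} — all of the relation — so {Category, SupplierID, UnitPrice} is a candidate key.
Any other superkey properly contains one of these, so there are no further candidate keys.

{Category, SupplierID, UnitPrice}, {OrderID, SupplierID}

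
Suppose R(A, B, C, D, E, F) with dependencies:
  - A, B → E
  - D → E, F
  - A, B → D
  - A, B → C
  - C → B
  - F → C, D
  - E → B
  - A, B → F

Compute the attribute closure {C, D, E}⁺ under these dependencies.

{B, C, D, E, F}

Start with {C, D, E}.
D → E, F applies; add {F} → now {C, D, E, F}.
C → B applies; add {B} → now {B, C, D, E, F}.
No further FD applies.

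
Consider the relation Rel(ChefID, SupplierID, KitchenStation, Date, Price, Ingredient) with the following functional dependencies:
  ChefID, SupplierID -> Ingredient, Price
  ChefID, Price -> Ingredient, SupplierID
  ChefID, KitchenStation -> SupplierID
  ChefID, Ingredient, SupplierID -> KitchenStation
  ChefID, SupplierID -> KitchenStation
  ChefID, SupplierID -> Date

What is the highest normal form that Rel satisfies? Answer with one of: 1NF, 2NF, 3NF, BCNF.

BCNF

Candidate keys: {ChefID, KitchenStation}, {ChefID, Price}, {ChefID, SupplierID}. Prime attributes: {ChefID, KitchenStation, Price, SupplierID}.
Every FD has a superkey on the left, so the relation is in BCNF.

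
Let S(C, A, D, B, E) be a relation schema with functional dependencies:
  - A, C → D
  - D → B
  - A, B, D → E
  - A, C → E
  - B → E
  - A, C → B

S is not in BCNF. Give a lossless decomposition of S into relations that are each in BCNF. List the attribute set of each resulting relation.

Candidate key of the original relation: {A, C}.
{A, B, C, D, E}: {D} determines {B, D, E} here but is not a superkey — split on D → B, E, giving {B, D, E} and {A, C, D}.
{B, D, E}: {B} determines {B, E} here but is not a superkey — split on B → E, giving {B, E} and {B, D}.
{B, E}: every determinant is a superkey — BCNF.
{B, D}: every determinant is a superkey — BCNF.
{A, C, D}: every determinant is a superkey — BCNF.

{A, C, D}; {B, D}; {B, E}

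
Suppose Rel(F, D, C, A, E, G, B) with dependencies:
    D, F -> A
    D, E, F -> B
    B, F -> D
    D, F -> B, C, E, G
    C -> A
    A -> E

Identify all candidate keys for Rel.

{F} never appears on the right of any FD, so every key must include it.
{B, F}⁺ = {A, B, C, D, E, F, G}, which is every attribute, so {B, F} is a candidate key.
{D, F}⁺ = {A, B, C, D, E, F, G}, which is every attribute, so {D, F} is a candidate key.
Any other superkey properly contains one of these, so there are no further candidate keys.

{B, F}, {D, F}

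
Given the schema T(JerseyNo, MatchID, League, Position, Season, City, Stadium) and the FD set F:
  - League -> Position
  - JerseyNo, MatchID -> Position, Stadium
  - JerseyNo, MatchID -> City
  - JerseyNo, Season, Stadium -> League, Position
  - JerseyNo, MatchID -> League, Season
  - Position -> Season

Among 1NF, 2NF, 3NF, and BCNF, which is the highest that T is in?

Candidate key: {JerseyNo, MatchID}. Prime attributes: {JerseyNo, MatchID}.
League -> Position breaks BCNF: {League}⁺ = {League, Position, Season}, so {League} is not a superkey.
Because {Position} is non-prime and the left side of League -> Position is not a superkey, the relation is not in 3NF.
No proper subset of a key has a non-prime attribute in its closure, so there is no partial dependency; 2NF holds.

2NF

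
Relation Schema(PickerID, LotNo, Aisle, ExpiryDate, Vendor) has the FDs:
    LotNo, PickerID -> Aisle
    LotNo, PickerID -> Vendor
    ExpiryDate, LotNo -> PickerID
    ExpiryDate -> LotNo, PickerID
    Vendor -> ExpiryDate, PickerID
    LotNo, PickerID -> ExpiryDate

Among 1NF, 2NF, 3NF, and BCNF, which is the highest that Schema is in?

BCNF

Candidate keys: {ExpiryDate}, {LotNo, PickerID}, {Vendor}. Prime attributes: {ExpiryDate, LotNo, PickerID, Vendor}.
Each dependency's left side is a superkey — BCNF holds.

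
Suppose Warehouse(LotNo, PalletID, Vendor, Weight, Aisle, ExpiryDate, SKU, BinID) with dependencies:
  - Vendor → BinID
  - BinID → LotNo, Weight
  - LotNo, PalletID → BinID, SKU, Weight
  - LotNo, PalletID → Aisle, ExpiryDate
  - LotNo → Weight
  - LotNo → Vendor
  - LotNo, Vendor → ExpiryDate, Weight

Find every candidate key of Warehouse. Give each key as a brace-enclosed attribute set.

No FD produces {PalletID}, so it must be in every candidate key.
{BinID, PalletID}⁺ = {Aisle, BinID, ExpiryDate, LotNo, PalletID, SKU, Vendor, Weight} — all of the relation — so {BinID, PalletID} is a candidate key.
{LotNo, PalletID}⁺ = {Aisle, BinID, ExpiryDate, LotNo, PalletID, SKU, Vendor, Weight} — all of the relation — so {LotNo, PalletID} is a candidate key.
{PalletID, Vendor}⁺ = {Aisle, BinID, ExpiryDate, LotNo, PalletID, SKU, Vendor, Weight} — all of the relation — so {PalletID, Vendor} is a candidate key.
These are minimal and exhaustive — every other superkey contains one of them.

{BinID, PalletID}, {LotNo, PalletID}, {PalletID, Vendor}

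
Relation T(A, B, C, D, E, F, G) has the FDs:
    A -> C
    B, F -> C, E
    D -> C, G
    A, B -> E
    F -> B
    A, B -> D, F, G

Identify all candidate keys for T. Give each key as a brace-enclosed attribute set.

{A, B}, {A, F}

{A} never appears on the right of any FD, so every key must include it.
{A, B} is a candidate key since {A, B}⁺ = {A, B, C, D, E, F, G} covers every attribute.
{A, F} is a candidate key since {A, F}⁺ = {A, B, C, D, E, F, G} covers every attribute.
These are minimal and exhaustive — every other superkey contains one of them.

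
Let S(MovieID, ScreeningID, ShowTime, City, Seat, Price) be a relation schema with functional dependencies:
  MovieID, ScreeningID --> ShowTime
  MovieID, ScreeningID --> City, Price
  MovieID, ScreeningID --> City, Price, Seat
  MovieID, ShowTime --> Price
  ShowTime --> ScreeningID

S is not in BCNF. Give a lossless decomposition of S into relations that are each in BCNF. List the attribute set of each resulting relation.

Candidate keys of the original relation: {MovieID, ScreeningID}, {MovieID, ShowTime}.
{City, MovieID, Price, ScreeningID, Seat, ShowTime}: {ShowTime} determines {ScreeningID, ShowTime} here but is not a superkey — split on ShowTime --> ScreeningID, giving {ScreeningID, ShowTime} and {City, MovieID, Price, Seat, ShowTime}.
{ScreeningID, ShowTime}: every determinant is a superkey — BCNF.
{City, MovieID, Price, Seat, ShowTime}: every determinant is a superkey — BCNF.

{City, MovieID, Price, Seat, ShowTime}; {ScreeningID, ShowTime}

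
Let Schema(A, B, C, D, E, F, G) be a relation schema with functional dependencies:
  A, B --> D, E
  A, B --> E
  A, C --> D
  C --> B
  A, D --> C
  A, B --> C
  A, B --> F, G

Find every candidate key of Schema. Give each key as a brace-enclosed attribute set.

Attributes never on any right-hand side: {A} — every candidate key must contain it.
{A, B} is a candidate key since {A, B}⁺ = {A, B, C, D, E, F, G} covers every attribute.
{A, C} is a candidate key since {A, C}⁺ = {A, B, C, D, E, F, G} covers every attribute.
{A, D} is a candidate key since {A, D}⁺ = {A, B, C, D, E, F, G} covers every attribute.
Any other superkey properly contains one of these, so there are no further candidate keys.

{A, B}, {A, C}, {A, D}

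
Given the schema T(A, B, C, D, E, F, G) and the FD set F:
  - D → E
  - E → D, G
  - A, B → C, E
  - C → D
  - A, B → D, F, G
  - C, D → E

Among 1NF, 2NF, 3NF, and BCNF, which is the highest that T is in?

Candidate key: {A, B}. Prime attributes: {A, B}.
D → E breaks BCNF: {D}⁺ = {D, E, G}, so {D} is not a superkey.
D → E determines the non-prime attribute {E} from a non-superkey — 3NF is violated.
Checking every proper subset of each key, none determines a non-prime attribute — 2NF is satisfied.

2NF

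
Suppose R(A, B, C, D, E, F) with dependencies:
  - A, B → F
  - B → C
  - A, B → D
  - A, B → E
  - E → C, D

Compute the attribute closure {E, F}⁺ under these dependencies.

{C, D, E, F}

Start with {E, F}.
E → C, D applies; add {C, D} → now {C, D, E, F}.
No further FD applies.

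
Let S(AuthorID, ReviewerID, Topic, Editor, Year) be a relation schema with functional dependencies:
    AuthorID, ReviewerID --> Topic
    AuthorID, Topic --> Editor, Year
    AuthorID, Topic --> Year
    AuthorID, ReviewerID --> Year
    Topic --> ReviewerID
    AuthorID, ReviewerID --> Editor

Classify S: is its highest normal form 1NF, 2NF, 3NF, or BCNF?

Candidate keys: {AuthorID, ReviewerID}, {AuthorID, Topic}. Prime attributes: {AuthorID, ReviewerID, Topic}.
For Topic --> ReviewerID we have {Topic}⁺ = {ReviewerID, Topic}; {Topic} is not a superkey, so BCNF fails.
Since {ReviewerID} ⊆ prime attributes and every other non-superkey FD also has a prime right side, the schema is in 3NF.

3NF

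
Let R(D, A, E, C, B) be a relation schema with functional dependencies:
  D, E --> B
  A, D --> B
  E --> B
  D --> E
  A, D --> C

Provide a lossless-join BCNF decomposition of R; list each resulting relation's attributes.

{A, C, D}; {B, E}; {D, E}

Candidate key of the original relation: {A, D}.
{A, B, C, D, E}: {D, E} determines {B, D, E} here but is not a superkey — split on D, E --> B, giving {B, D, E} and {A, C, D, E}.
{B, D, E}: {E} determines {B, E} here but is not a superkey — split on E --> B, giving {B, E} and {D, E}.
{B, E}: every determinant is a superkey — BCNF.
{D, E}: every determinant is a superkey — BCNF.
{A, C, D, E}: {D} determines {D, E} here but is not a superkey — split on D --> E, giving {D, E} and {A, C, D}.
{D, E}: every determinant is a superkey — BCNF.
{A, C, D}: every determinant is a superkey — BCNF.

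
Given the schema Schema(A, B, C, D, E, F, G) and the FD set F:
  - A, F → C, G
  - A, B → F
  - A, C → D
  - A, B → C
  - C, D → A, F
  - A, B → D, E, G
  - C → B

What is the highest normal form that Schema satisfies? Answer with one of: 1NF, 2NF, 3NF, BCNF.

Candidate keys: {A, B}, {A, C}, {A, F}, {C, D}. Prime attributes: {A, B, C, D, F}.
C → B: {C}⁺ = {B, C}, which is not all of the attributes, so the left side is not a superkey — BCNF is violated.
Since {B} ⊆ prime attributes and every other non-superkey FD also has a prime right side, the schema is in 3NF.

3NF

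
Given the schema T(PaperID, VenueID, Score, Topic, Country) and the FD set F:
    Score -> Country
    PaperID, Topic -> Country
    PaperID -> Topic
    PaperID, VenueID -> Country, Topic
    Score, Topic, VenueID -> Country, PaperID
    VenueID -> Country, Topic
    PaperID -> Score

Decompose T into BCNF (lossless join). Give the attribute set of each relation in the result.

{Country, Score}; {PaperID, Score, Topic}; {PaperID, VenueID}

Candidate keys of the original relation: {PaperID, VenueID}, {Score, VenueID}.
In {Country, PaperID, Score, Topic, VenueID}, {Score} is not a superkey ({Score}⁺ restricted to this set is {Country, Score}), so split on Score -> Country into {Country, Score} and {PaperID, Score, Topic, VenueID}.
{Country, Score} has no BCNF violation.
In {PaperID, Score, Topic, VenueID}, {PaperID, Topic} is not a superkey ({PaperID, Topic}⁺ restricted to this set is {PaperID, Score, Topic}), so split on PaperID, Topic -> Score into {PaperID, Score, Topic} and {PaperID, Topic, VenueID}.
{PaperID, Score, Topic} has no BCNF violation.
In {PaperID, Topic, VenueID}, {PaperID} is not a superkey ({PaperID}⁺ restricted to this set is {PaperID, Topic}), so split on PaperID -> Topic into {PaperID, Topic} and {PaperID, VenueID}.
{PaperID, Topic} has no BCNF violation.
{PaperID, VenueID} has no BCNF violation.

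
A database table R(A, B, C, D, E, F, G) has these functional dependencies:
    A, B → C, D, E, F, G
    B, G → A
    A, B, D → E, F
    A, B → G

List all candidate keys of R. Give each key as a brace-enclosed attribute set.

{A, B}, {B, G}

{B} never appears on the right of any FD, so every key must include it.
{A, B}⁺ = {A, B, C, D, E, F, G} — all of the relation — so {A, B} is a candidate key.
{B, G}⁺ = {A, B, C, D, E, F, G} — all of the relation — so {B, G} is a candidate key.
No proper subset of any of these is a key, and no other minimal superkey exists.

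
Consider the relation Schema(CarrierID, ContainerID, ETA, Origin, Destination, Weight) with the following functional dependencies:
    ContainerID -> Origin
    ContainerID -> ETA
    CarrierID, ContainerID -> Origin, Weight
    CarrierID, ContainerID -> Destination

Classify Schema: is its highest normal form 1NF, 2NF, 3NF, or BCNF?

Candidate key: {CarrierID, ContainerID}. Prime attributes: {CarrierID, ContainerID}.
ContainerID -> Origin: {ContainerID}⁺ = {ContainerID, ETA, Origin}, which is not all of the attributes, so the left side is not a superkey — BCNF is violated.
Because {Origin} is non-prime and the left side of ContainerID -> Origin is not a superkey, the relation is not in 3NF.
{ContainerID} is a proper subset of the key {CarrierID, ContainerID}, and {ContainerID}⁺ contains the non-prime attributes {ETA, Origin} — a partial dependency, so 2NF is violated.

1NF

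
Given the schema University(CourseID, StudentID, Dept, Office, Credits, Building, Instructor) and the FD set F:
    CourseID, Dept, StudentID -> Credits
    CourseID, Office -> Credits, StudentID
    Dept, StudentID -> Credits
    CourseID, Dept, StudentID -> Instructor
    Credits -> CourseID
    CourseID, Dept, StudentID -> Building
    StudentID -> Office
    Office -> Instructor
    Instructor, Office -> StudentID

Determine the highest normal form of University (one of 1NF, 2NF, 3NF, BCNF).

Candidate keys: {Dept, Office}, {Dept, StudentID}. Prime attributes: {Dept, Office, StudentID}.
CourseID, Office -> Credits, StudentID: {CourseID, Office}⁺ = {CourseID, Credits, Instructor, Office, StudentID}, which is not all of the attributes, so the left side is not a superkey — BCNF is violated.
Because {Credits} is non-prime and the left side of CourseID, Office -> Credits, StudentID is not a superkey, the relation is not in 3NF.
{Office} is a proper subset of the key {Dept, Office}, and {Office}⁺ contains the non-prime attribute {Instructor} — a partial dependency, so 2NF is violated.

1NF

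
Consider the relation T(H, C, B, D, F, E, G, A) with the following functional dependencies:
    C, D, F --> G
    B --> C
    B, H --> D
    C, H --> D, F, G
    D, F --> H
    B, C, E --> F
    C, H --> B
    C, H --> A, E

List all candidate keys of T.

{B, D, E}, {B, D, F}, {B, H}, {C, D, F}, {C, H}

{B, H} is a candidate key since {B, H}⁺ = {A, B, C, D, E, F, G, H} covers every attribute.
{C, H} is a candidate key since {C, H}⁺ = {A, B, C, D, E, F, G, H} covers every attribute.
{B, D, E} is a candidate key since {B, D, E}⁺ = {A, B, C, D, E, F, G, H} covers every attribute.
{B, D, F} is a candidate key since {B, D, F}⁺ = {A, B, C, D, E, F, G, H} covers every attribute.
{C, D, F} is a candidate key since {C, D, F}⁺ = {A, B, C, D, E, F, G, H} covers every attribute.
No proper subset of any of these is a key, and no other minimal superkey exists.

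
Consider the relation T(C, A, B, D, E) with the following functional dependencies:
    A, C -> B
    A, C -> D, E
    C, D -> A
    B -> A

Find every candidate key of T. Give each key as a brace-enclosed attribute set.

No FD produces {C}, so it must be in every candidate key.
{A, C}⁺ = {A, B, C, D, E} — all of the relation — so {A, C} is a candidate key.
{B, C}⁺ = {A, B, C, D, E} — all of the relation — so {B, C} is a candidate key.
{C, D}⁺ = {A, B, C, D, E} — all of the relation — so {C, D} is a candidate key.
These are minimal and exhaustive — every other superkey contains one of them.

{A, C}, {B, C}, {C, D}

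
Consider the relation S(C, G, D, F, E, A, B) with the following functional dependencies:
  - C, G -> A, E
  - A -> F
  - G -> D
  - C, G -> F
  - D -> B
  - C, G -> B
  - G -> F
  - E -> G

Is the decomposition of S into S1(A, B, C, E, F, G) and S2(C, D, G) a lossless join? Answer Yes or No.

Yes

The shared attributes are {C, G} and {C, G}⁺ = {A, B, C, D, E, F, G}.
This includes all of S1, so the common attributes are a superkey of S1 — the join is lossless.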